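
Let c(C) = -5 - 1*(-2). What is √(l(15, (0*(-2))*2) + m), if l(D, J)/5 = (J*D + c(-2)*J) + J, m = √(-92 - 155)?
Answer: 247^(¼)*√I ≈ 2.8032 + 2.8032*I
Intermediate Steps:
c(C) = -3 (c(C) = -5 + 2 = -3)
m = I*√247 (m = √(-247) = I*√247 ≈ 15.716*I)
l(D, J) = -10*J + 5*D*J (l(D, J) = 5*((J*D - 3*J) + J) = 5*((D*J - 3*J) + J) = 5*((-3*J + D*J) + J) = 5*(-2*J + D*J) = -10*J + 5*D*J)
√(l(15, (0*(-2))*2) + m) = √(5*((0*(-2))*2)*(-2 + 15) + I*√247) = √(5*(0*2)*13 + I*√247) = √(5*0*13 + I*√247) = √(0 + I*√247) = √(I*√247) = 247^(¼)*√I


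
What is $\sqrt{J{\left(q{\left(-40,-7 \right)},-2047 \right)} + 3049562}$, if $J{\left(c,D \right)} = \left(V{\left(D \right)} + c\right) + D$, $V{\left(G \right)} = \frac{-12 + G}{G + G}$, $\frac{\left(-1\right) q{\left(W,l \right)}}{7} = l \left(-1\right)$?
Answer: $\frac{\sqrt{51078086271122}}{4094} \approx 1745.7$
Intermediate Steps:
$q{\left(W,l \right)} = 7 l$ ($q{\left(W,l \right)} = - 7 l \left(-1\right) = - 7 \left(- l\right) = 7 l$)
$V{\left(G \right)} = \frac{-12 + G}{2 G}$
$J{\left(c,D \right)} = D + c + \frac{-12 + D}{2 D}$ ($J{\left(c,D \right)} = \left(\frac{-12 + D}{2 D} + c\right) + D = \left(c + \frac{-12 + D}{2 D}\right) + D = D + c + \frac{-12 + D}{2 D}$)
$\sqrt{J{\left(q{\left(-40,-7 \right)},-2047 \right)} + 3049562} = \sqrt{\left(\frac{1}{2} - 2047 + 7 \left(-7\right) - \frac{6}{-2047}\right) + 3049562} = \sqrt{\left(\frac{1}{2} - 2047 - 49 - - \frac{6}{2047}\right) + 3049562} = \sqrt{\left(\frac{1}{2} - 2047 - 49 + \frac{6}{2047}\right) + 3049562} = \sqrt{- \frac{8578965}{4094} + 3049562} = \sqrt{\frac{12476327863}{4094}} = \frac{\sqrt{51078086271122}}{4094}$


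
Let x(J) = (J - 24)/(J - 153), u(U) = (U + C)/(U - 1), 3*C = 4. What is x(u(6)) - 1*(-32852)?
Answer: 74672934/2273 ≈ 32852.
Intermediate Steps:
C = 4/3 (C = (⅓)*4 = 4/3 ≈ 1.3333)
u(U) = (4/3 + U)/(-1 + U) (u(U) = (U + 4/3)/(U - 1) = (4/3 + U)/(-1 + U))
x(J) = (-24 + J)/(-153 + J)
x(u(6)) - 1*(-32852) = (-24 + (4/3 + 6)/(-1 + 6))/(-153 + (4/3 + 6)/(-1 + 6)) - 1*(-32852) = (-24 + (22/3)/5)/(-153 + (22/3)/5) + 32852 = (-24 + (⅕)*(22/3))/(-153 + (⅕)*(22/3)) + 32852 = (-24 + 22/15)/(-153 + 22/15) + 32852 = -338/15/(-2273/15) + 32852 = -15/2273*(-338/15) + 32852 = 338/2273 + 32852 = 74672934/2273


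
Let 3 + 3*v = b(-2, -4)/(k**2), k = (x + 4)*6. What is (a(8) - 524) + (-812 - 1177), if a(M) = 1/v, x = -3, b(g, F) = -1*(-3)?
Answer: -87991/35 ≈ -2514.0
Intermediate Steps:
b(g, F) = 3
k = 6 (k = (-3 + 4)*6 = 1*6 = 6)
v = -35/36 (v = -1 + (3/(6**2))/3 = -1 + (3/36)/3 = -1 + (3*(1/36))/3 = -1 + (1/3)*(1/12) = -1 + 1/36 = -35/36 ≈ -0.97222)
a(M) = -36/35 (a(M) = 1/(-35/36) = -36/35)
(a(8) - 524) + (-812 - 1177) = (-36/35 - 524) + (-812 - 1177) = -18376/35 - 1989 = -87991/35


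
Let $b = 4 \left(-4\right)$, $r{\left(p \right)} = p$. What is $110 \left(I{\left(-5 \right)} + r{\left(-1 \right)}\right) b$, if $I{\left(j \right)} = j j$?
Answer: $-42240$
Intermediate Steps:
$I{\left(j \right)} = j^{2}$
$b = -16$
$110 \left(I{\left(-5 \right)} + r{\left(-1 \right)}\right) b = 110 \left(\left(-5\right)^{2} - 1\right) \left(-16\right) = 110 \left(25 - 1\right) \left(-16\right) = 110 \cdot 24 \left(-16\right) = 110 \left(-384\right) = -42240$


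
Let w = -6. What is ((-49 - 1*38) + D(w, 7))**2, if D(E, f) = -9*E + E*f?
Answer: 5625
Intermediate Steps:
((-49 - 1*38) + D(w, 7))**2 = ((-49 - 1*38) - 6*(-9 + 7))**2 = ((-49 - 38) - 6*(-2))**2 = (-87 + 12)**2 = (-75)**2 = 5625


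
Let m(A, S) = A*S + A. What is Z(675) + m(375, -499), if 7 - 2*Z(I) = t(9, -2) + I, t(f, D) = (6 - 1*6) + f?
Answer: -374177/2 ≈ -1.8709e+5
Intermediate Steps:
m(A, S) = A + A*S
t(f, D) = f (t(f, D) = (6 - 6) + f = 0 + f = f)
Z(I) = -1 - I/2 (Z(I) = 7/2 - (9 + I)/2 = 7/2 + (-9/2 - I/2) = -1 - I/2)
Z(675) + m(375, -499) = (-1 - 1/2*675) + 375*(1 - 499) = (-1 - 675/2) + 375*(-498) = -677/2 - 186750 = -374177/2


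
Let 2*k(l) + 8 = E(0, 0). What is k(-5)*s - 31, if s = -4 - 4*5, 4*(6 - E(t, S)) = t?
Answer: -7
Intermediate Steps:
E(t, S) = 6 - t/4
k(l) = -1 (k(l) = -4 + (6 - ¼*0)/2 = -4 + (6 + 0)/2 = -4 + (½)*6 = -4 + 3 = -1)
s = -24 (s = -4 - 20 = -24)
k(-5)*s - 31 = -1*(-24) - 31 = 24 - 31 = -7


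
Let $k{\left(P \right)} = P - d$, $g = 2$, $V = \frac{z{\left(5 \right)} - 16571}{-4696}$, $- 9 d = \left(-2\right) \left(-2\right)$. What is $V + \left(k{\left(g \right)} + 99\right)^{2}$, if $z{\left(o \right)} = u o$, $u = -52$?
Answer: $\frac{3915803335}{380376} \approx 10295.0$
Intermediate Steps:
$d = - \frac{4}{9}$ ($d = - \frac{\left(-2\right) \left(-2\right)}{9} = \left(- \frac{1}{9}\right) 4 = - \frac{4}{9} \approx -0.44444$)
$z{\left(o \right)} = - 52 o$
$V = \frac{16831}{4696}$ ($V = \frac{\left(-52\right) 5 - 16571}{-4696} = \left(-260 - 16571\right) \left(- \frac{1}{4696}\right) = \left(-16831\right) \left(- \frac{1}{4696}\right) = \frac{16831}{4696} \approx 3.5841$)
$k{\left(P \right)} = \frac{4}{9} + P$ ($k{\left(P \right)} = P - - \frac{4}{9} = P + \frac{4}{9} = \frac{4}{9} + P$)
$V + \left(k{\left(g \right)} + 99\right)^{2} = \frac{16831}{4696} + \left(\left(\frac{4}{9} + 2\right) + 99\right)^{2} = \frac{16831}{4696} + \left(\frac{22}{9} + 99\right)^{2} = \frac{16831}{4696} + \left(\frac{913}{9}\right)^{2} = \frac{16831}{4696} + \frac{833569}{81} = \frac{3915803335}{380376}$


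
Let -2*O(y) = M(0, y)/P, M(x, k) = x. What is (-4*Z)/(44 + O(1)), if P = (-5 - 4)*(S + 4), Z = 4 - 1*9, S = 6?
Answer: 5/11 ≈ 0.45455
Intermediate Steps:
Z = -5 (Z = 4 - 9 = -5)
P = -90 (P = (-5 - 4)*(6 + 4) = -9*10 = -90)
O(y) = 0 (O(y) = -0/(-90) = -0*(-1)/90 = -1/2*0 = 0)
(-4*Z)/(44 + O(1)) = (-4*(-5))/(44 + 0) = 20/44 = 20*(1/44) = 5/11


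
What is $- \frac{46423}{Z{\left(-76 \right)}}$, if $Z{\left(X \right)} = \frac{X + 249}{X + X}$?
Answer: $\frac{7056296}{173} \approx 40788.0$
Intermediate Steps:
$Z{\left(X \right)} = \frac{249 + X}{2 X}$
$- \frac{46423}{Z{\left(-76 \right)}} = - \frac{46423}{\frac{1}{2} \frac{1}{-76} \left(249 - 76\right)} = - \frac{46423}{\frac{1}{2} \left(- \frac{1}{76}\right) 173} = - \frac{46423}{- \frac{173}{152}} = \left(-46423\right) \left(- \frac{152}{173}\right) = \frac{7056296}{173}$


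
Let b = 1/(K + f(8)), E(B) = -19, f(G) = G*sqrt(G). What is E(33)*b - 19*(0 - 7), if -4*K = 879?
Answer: 101738521/764449 + 4864*sqrt(2)/764449 ≈ 133.10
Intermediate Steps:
K = -879/4 (K = -1/4*879 = -879/4 ≈ -219.75)
f(G) = G**(3/2)
b = 1/(-879/4 + 16*sqrt(2)) (b = 1/(-879/4 + 8**(3/2)) = 1/(-879/4 + 16*sqrt(2)) ≈ -0.0050730)
E(33)*b - 19*(0 - 7) = -19*(-3516/764449 - 256*sqrt(2)/764449) - 19*(0 - 7) = (66804/764449 + 4864*sqrt(2)/764449) - 19*(-7) = (66804/764449 + 4864*sqrt(2)/764449) + 133 = 101738521/764449 + 4864*sqrt(2)/764449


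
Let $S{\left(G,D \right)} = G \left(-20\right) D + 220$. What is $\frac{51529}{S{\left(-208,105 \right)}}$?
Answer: $\frac{51529}{437020} \approx 0.11791$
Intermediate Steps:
$S{\left(G,D \right)} = 220 - 20 D G$ ($S{\left(G,D \right)} = - 20 G D + 220 = - 20 D G + 220 = 220 - 20 D G$)
$\frac{51529}{S{\left(-208,105 \right)}} = \frac{51529}{220 - 2100 \left(-208\right)} = \frac{51529}{220 + 436800} = \frac{51529}{437020}$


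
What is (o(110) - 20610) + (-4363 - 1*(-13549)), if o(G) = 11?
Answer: -11413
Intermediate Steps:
(o(110) - 20610) + (-4363 - 1*(-13549)) = (11 - 20610) + (-4363 - 1*(-13549)) = -20599 + (-4363 + 13549) = -20599 + 9186 = -11413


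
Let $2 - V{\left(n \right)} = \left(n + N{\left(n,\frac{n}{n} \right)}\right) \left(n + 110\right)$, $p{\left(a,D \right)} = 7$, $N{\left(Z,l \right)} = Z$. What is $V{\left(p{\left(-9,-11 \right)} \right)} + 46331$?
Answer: $44695$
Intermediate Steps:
$V{\left(n \right)} = 2 - 2 n \left(110 + n\right)$ ($V{\left(n \right)} = 2 - \left(n + n\right) \left(n + 110\right) = 2 - 2 n \left(110 + n\right)$)
$V{\left(p{\left(-9,-11 \right)} \right)} + 46331 = \left(2 - 1540 - 2 \cdot 7^{2}\right) + 46331 = \left(2 - 1540 - 98\right) + 46331 = -1636 + 46331 = 44695$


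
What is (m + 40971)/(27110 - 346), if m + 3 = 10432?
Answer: 12850/6691 ≈ 1.9205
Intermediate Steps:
m = 10429 (m = -3 + 10432 = 10429)
(m + 40971)/(27110 - 346) = (10429 + 40971)/(27110 - 346) = 51400/26764 = 51400*(1/26764) = 12850/6691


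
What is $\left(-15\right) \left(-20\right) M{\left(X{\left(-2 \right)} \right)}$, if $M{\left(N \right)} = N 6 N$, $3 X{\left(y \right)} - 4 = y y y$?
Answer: $3200$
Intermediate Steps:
$X{\left(y \right)} = \frac{4}{3} + \frac{y^{3}}{3}$ ($X{\left(y \right)} = \frac{4}{3} + \frac{y y y}{3} = \frac{4}{3} + \frac{y^{2} y}{3} = \frac{4}{3} + \frac{y^{3}}{3}$)
$M{\left(N \right)} = 6 N^{2}$ ($M{\left(N \right)} = 6 N N = 6 N^{2}$)
$\left(-15\right) \left(-20\right) M{\left(X{\left(-2 \right)} \right)} = \left(-15\right) \left(-20\right) 6 \left(\frac{4}{3} + \frac{\left(-2\right)^{3}}{3}\right)^{2} = 300 \cdot 6 \left(\frac{4}{3} + \frac{1}{3} \left(-8\right)\right)^{2} = 300 \cdot 6 \left(\frac{4}{3} - \frac{8}{3}\right)^{2} = 300 \cdot 6 \left(- \frac{4}{3}\right)^{2} = 300 \cdot 6 \cdot \frac{16}{9} = 300 \cdot \frac{32}{3} = 3200$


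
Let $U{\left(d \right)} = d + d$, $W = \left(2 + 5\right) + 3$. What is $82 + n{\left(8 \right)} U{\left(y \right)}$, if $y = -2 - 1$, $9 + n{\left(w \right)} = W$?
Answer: $76$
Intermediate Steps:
$W = 10$ ($W = 7 + 3 = 10$)
$n{\left(w \right)} = 1$ ($n{\left(w \right)} = -9 + 10 = 1$)
$y = -3$
$U{\left(d \right)} = 2 d$
$82 + n{\left(8 \right)} U{\left(y \right)} = 82 + 1 \cdot 2 \left(-3\right) = 82 + 1 \left(-6\right) = 82 - 6 = 76$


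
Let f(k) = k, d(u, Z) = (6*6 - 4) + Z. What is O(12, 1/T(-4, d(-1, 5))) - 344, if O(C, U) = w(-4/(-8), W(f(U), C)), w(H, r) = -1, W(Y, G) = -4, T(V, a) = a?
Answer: -345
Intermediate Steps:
d(u, Z) = 32 + Z (d(u, Z) = (36 - 4) + Z = 32 + Z)
O(C, U) = -1
O(12, 1/T(-4, d(-1, 5))) - 344 = -1 - 344 = -345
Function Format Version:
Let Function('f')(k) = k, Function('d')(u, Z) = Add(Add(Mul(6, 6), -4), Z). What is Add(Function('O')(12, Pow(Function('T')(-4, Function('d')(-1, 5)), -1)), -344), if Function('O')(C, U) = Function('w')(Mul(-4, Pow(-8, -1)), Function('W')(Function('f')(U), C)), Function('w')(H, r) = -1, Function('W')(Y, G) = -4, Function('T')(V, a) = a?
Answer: -345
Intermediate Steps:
Function('d')(u, Z) = Add(32, Z) (Function('d')(u, Z) = Add(Add(36, -4), Z) = Add(32, Z))
Function('O')(C, U) = -1
Add(Function('O')(12, Pow(Function('T')(-4, Function('d')(-1, 5)), -1)), -344) = Add(-1, -344) = -345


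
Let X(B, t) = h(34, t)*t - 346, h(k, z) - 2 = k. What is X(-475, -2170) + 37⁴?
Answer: 1795695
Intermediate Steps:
h(k, z) = 2 + k
X(B, t) = -346 + 36*t (X(B, t) = (2 + 34)*t - 346 = 36*t - 346 = -346 + 36*t)
X(-475, -2170) + 37⁴ = (-346 + 36*(-2170)) + 37⁴ = (-346 - 78120) + 1874161 = -78466 + 1874161 = 1795695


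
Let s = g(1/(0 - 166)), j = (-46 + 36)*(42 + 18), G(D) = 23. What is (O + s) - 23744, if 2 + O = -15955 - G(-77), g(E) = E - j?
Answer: -6494585/166 ≈ -39124.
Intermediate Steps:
j = -600 (j = -10*60 = -600)
g(E) = 600 + E (g(E) = E - 1*(-600) = E + 600 = 600 + E)
O = -15980 (O = -2 + (-15955 - 1*23) = -2 + (-15955 - 23) = -2 - 15978 = -15980)
s = 99599/166 (s = 600 + 1/(0 - 166) = 600 + 1/(-166) = 600 - 1/166 = 99599/166 ≈ 599.99)
(O + s) - 23744 = (-15980 + 99599/166) - 23744 = -2553081/166 - 23744 = -6494585/166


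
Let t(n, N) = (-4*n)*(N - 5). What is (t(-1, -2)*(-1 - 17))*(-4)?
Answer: -2016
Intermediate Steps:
t(n, N) = -4*n*(-5 + N) (t(n, N) = (-4*n)*(-5 + N) = -4*n*(-5 + N))
(t(-1, -2)*(-1 - 17))*(-4) = ((4*(-1)*(5 - 1*(-2)))*(-1 - 17))*(-4) = ((4*(-1)*(5 + 2))*(-18))*(-4) = ((4*(-1)*7)*(-18))*(-4) = -28*(-18)*(-4) = 504*(-4) = -2016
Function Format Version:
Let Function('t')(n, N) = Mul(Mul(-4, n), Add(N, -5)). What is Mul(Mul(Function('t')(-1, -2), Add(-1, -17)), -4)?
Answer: -2016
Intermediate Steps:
Function('t')(n, N) = Mul(-4, n, Add(-5, N)) (Function('t')(n, N) = Mul(Mul(-4, n), Add(-5, N)) = Mul(-4, n, Add(-5, N)))
Mul(Mul(Function('t')(-1, -2), Add(-1, -17)), -4) = Mul(Mul(Mul(4, -1, Add(5, Mul(-1, -2))), Add(-1, -17)), -4) = Mul(Mul(Mul(4, -1, Add(5, 2)), -18), -4) = Mul(Mul(Mul(4, -1, 7), -18), -4) = Mul(Mul(-28, -18), -4) = Mul(504, -4) = -2016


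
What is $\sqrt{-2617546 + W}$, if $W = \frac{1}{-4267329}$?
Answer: $\frac{i \sqrt{47665766023382619915}}{4267329} \approx 1617.9 i$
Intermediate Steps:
$W = - \frac{1}{4267329} \approx -2.3434 \cdot 10^{-7}$
$\sqrt{-2617546 + W} = \sqrt{-2617546 - \frac{1}{4267329}} = \sqrt{- \frac{11169929954635}{4267329}} = \frac{i \sqrt{47665766023382619915}}{4267329}$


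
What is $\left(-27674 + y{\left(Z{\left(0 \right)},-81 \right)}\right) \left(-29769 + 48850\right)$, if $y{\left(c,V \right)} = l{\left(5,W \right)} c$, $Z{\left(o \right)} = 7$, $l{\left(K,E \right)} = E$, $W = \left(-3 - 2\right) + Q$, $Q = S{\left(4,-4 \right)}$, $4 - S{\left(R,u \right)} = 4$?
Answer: $-528715429$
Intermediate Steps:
$S{\left(R,u \right)} = 0$ ($S{\left(R,u \right)} = 4 - 4 = 0$)
$Q = 0$
$W = -5$ ($W = \left(-3 - 2\right) + 0 = -5 + 0 = -5$)
$y{\left(c,V \right)} = - 5 c$
$\left(-27674 + y{\left(Z{\left(0 \right)},-81 \right)}\right) \left(-29769 + 48850\right) = \left(-27674 - 35\right) \left(-29769 + 48850\right) = \left(-27674 - 35\right) 19081 = \left(-27709\right) 19081 = -528715429$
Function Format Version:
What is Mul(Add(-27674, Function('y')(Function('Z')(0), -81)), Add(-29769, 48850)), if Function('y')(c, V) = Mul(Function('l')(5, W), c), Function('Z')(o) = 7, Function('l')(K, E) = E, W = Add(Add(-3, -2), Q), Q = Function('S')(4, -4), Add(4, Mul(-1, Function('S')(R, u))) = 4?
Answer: -528715429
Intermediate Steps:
Function('S')(R, u) = 0 (Function('S')(R, u) = Add(4, Mul(-1, 4)) = Add(4, -4) = 0)
Q = 0
W = -5 (W = Add(Add(-3, -2), 0) = Add(-5, 0) = -5)
Function('y')(c, V) = Mul(-5, c)
Mul(Add(-27674, Function('y')(Function('Z')(0), -81)), Add(-29769, 48850)) = Mul(Add(-27674, Mul(-5, 7)), Add(-29769, 48850)) = Mul(Add(-27674, -35), 19081) = Mul(-27709, 19081) = -528715429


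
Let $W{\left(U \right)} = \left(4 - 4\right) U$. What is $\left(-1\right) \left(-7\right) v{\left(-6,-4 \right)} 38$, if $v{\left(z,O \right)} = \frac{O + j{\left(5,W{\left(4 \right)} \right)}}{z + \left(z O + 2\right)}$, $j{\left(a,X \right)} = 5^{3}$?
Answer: $\frac{16093}{10} \approx 1609.3$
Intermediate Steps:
$W{\left(U \right)} = 0$ ($W{\left(U \right)} = 0 U = 0$)
$j{\left(a,X \right)} = 125$
$v{\left(z,O \right)} = \frac{125 + O}{2 + z + O z}$ ($v{\left(z,O \right)} = \frac{O + 125}{z + \left(z O + 2\right)} = \frac{125 + O}{z + \left(O z + 2\right)} = \frac{125 + O}{z + \left(2 + O z\right)} = \frac{125 + O}{2 + z + O z}$)
$\left(-1\right) \left(-7\right) v{\left(-6,-4 \right)} 38 = \left(-1\right) \left(-7\right) \frac{125 - 4}{2 - 6 - -24} \cdot 38 = 7 \frac{1}{2 - 6 + 24} \cdot 121 \cdot 38 = 7 \cdot \frac{1}{20} \cdot 121 \cdot 38 = 7 \cdot \frac{121}{20} \cdot 38 = \frac{847}{20} \cdot 38 = \frac{16093}{10}$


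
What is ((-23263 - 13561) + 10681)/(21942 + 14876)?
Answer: -26143/36818 ≈ -0.71006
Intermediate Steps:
((-23263 - 13561) + 10681)/(21942 + 14876) = (-36824 + 10681)/36818 = -26143*1/36818 = -26143/36818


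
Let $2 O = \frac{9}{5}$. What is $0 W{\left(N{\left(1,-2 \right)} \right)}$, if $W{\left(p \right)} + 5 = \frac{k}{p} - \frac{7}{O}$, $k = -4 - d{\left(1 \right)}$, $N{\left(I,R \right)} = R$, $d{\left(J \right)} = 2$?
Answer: $0$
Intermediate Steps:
$O = \frac{9}{10}$ ($O = \frac{9 \cdot \frac{1}{5}}{2} = \frac{1}{2} \cdot \frac{9}{5} = \frac{9}{10} \approx 0.9$)
$k = -6$ ($k = -4 - 2 = -6$)
$W{\left(p \right)} = - \frac{115}{9} - \frac{6}{p}$ ($W{\left(p \right)} = -5 - \left(\frac{70}{9} + \frac{6}{p}\right) = - \frac{115}{9} - \frac{6}{p}$)
$0 W{\left(N{\left(1,-2 \right)} \right)} = 0 \left(- \frac{115}{9} - \frac{6}{-2}\right) = 0 \left(- \frac{115}{9} - -3\right) = 0 \left(- \frac{115}{9} + 3\right) = 0 \left(- \frac{88}{9}\right) = 0$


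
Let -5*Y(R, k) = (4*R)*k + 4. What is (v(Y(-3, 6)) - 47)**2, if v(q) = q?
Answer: 27889/25 ≈ 1115.6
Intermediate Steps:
Y(R, k) = -4/5 - 4*R*k/5 (Y(R, k) = -((4*R)*k + 4)/5 = -(4*R*k + 4)/5 = -(4 + 4*R*k)/5 = -4/5 - 4*R*k/5)
(v(Y(-3, 6)) - 47)**2 = ((-4/5 - 4/5*(-3)*6) - 47)**2 = ((-4/5 + 72/5) - 47)**2 = (68/5 - 47)**2 = (-167/5)**2 = 27889/25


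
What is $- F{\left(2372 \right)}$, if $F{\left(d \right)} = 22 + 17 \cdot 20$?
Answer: $-362$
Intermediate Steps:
$F{\left(d \right)} = 362$ ($F{\left(d \right)} = 22 + 340 = 362$)
$- F{\left(2372 \right)} = \left(-1\right) 362 = -362$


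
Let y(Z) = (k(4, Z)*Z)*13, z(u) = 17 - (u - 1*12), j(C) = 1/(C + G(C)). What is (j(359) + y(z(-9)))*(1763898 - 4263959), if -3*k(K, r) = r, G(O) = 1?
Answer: 5631734910979/360 ≈ 1.5644e+10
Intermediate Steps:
k(K, r) = -r/3
j(C) = 1/(1 + C) (j(C) = 1/(C + 1) = 1/(1 + C))
z(u) = 29 - u (z(u) = 17 - (u - 12) = 17 - (-12 + u) = 17 + (12 - u) = 29 - u)
y(Z) = -13*Z²/3 (y(Z) = ((-Z/3)*Z)*13 = -Z²/3*13 = -13*Z²/3)
(j(359) + y(z(-9)))*(1763898 - 4263959) = (1/(1 + 359) - 13*(29 - 1*(-9))²/3)*(1763898 - 4263959) = (1/360 - 13*(29 + 9)²/3)*(-2500061) = (1/360 - 13/3*38²)*(-2500061) = (1/360 - 13/3*1444)*(-2500061) = (1/360 - 18772/3)*(-2500061) = -2252639/360*(-2500061) = 5631734910979/360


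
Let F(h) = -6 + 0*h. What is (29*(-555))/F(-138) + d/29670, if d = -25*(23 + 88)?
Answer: 2652900/989 ≈ 2682.4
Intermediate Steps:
d = -2775 (d = -25*111 = -2775)
F(h) = -6 (F(h) = -6 + 0 = -6)
(29*(-555))/F(-138) + d/29670 = (29*(-555))/(-6) - 2775/29670 = -16095*(-⅙) - 2775*1/29670 = 5365/2 - 185/1978 = 2652900/989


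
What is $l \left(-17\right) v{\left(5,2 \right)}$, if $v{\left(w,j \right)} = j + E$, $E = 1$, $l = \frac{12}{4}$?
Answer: $-153$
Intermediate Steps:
$l = 3$ ($l = 12 \cdot \frac{1}{4} = 3$)
$v{\left(w,j \right)} = 1 + j$ ($v{\left(w,j \right)} = j + 1 = 1 + j$)
$l \left(-17\right) v{\left(5,2 \right)} = 3 \left(-17\right) \left(1 + 2\right) = \left(-51\right) 3 = -153$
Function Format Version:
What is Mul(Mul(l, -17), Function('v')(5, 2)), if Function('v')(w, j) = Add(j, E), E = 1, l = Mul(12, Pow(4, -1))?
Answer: -153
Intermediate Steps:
l = 3 (l = Mul(12, Rational(1, 4)) = 3)
Function('v')(w, j) = Add(1, j) (Function('v')(w, j) = Add(j, 1) = Add(1, j))
Mul(Mul(l, -17), Function('v')(5, 2)) = Mul(Mul(3, -17), Add(1, 2)) = Mul(-51, 3) = -153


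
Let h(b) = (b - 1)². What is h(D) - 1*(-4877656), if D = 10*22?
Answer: 4925617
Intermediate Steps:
D = 220
h(b) = (-1 + b)²
h(D) - 1*(-4877656) = (-1 + 220)² - 1*(-4877656) = 219² + 4877656 = 47961 + 4877656 = 4925617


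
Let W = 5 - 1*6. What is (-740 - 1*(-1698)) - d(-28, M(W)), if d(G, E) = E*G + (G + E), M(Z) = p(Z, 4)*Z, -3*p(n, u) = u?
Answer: 1022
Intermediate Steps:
p(n, u) = -u/3
W = -1 (W = 5 - 6 = -1)
M(Z) = -4*Z/3 (M(Z) = (-1/3*4)*Z = -4*Z/3)
d(G, E) = E + G + E*G (d(G, E) = E*G + (E + G) = E + G + E*G)
(-740 - 1*(-1698)) - d(-28, M(W)) = (-740 - 1*(-1698)) - (-4/3*(-1) - 28 - 4/3*(-1)*(-28)) = (-740 + 1698) - (4/3 - 28 + (4/3)*(-28)) = 958 - (4/3 - 28 - 112/3) = 958 - 1*(-64) = 958 + 64 = 1022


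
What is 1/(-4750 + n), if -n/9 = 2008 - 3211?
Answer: 1/6077 ≈ 0.00016455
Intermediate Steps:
n = 10827 (n = -9*(2008 - 3211) = -9*(-1203) = 10827)
1/(-4750 + n) = 1/(-4750 + 10827) = 1/6077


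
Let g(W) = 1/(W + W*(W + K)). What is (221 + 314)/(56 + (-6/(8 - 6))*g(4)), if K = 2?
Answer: 2996/313 ≈ 9.5719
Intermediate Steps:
g(W) = 1/(W + W*(2 + W)) (g(W) = 1/(W + W*(W + 2)) = 1/(W + W*(2 + W)))
(221 + 314)/(56 + (-6/(8 - 6))*g(4)) = (221 + 314)/(56 + (-6/(8 - 6))*(1/(4*(3 + 4)))) = 535/(56 + (-6/2)*((1/4)/7)) = 535/(56 + (-6*1/2)*((1/4)*(1/7))) = 535/(56 - 3*1/28) = 535/(56 - 3/28) = 535/(1565/28) = 535*(28/1565) = 2996/313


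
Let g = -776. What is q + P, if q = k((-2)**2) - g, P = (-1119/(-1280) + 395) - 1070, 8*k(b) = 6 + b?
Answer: 131999/1280 ≈ 103.12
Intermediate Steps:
k(b) = 3/4 + b/8 (k(b) = (6 + b)/8 = 3/4 + b/8)
P = -862881/1280 (P = (-1119*(-1/1280) + 395) - 1070 = (1119/1280 + 395) - 1070 = 506719/1280 - 1070 = -862881/1280 ≈ -674.13)
q = 3109/4 (q = (3/4 + (1/8)*(-2)**2) - 1*(-776) = (3/4 + (1/8)*4) + 776 = (3/4 + 1/2) + 776 = 5/4 + 776 = 3109/4 ≈ 777.25)
q + P = 3109/4 - 862881/1280 = 131999/1280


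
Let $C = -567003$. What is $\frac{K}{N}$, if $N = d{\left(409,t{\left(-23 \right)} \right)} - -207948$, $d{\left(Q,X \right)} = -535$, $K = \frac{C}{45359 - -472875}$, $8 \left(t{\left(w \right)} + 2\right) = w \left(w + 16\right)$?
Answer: $- \frac{567003}{107488468642} \approx -5.275 \cdot 10^{-6}$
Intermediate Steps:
$t{\left(w \right)} = -2 + \frac{w \left(16 + w\right)}{8}$ ($t{\left(w \right)} = -2 + \frac{w \left(w + 16\right)}{8} = -2 + \frac{w \left(16 + w\right)}{8}$)
$K = - \frac{567003}{518234}$ ($K = - \frac{567003}{45359 - -472875} = - \frac{567003}{45359 + 472875} = - \frac{567003}{518234} \approx -1.0941$)
$N = 207413$ ($N = -535 - -207948 = -535 + 207948 = 207413$)
$\frac{K}{N} = - \frac{567003}{518234 \cdot 207413} = \left(- \frac{567003}{518234}\right) \frac{1}{207413} = - \frac{567003}{107488468642}$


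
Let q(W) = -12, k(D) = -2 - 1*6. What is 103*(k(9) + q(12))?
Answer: -2060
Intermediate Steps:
k(D) = -8 (k(D) = -2 - 6 = -8)
103*(k(9) + q(12)) = 103*(-8 - 12) = 103*(-20) = -2060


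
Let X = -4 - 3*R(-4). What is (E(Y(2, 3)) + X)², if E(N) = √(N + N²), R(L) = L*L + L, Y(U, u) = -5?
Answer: 1620 - 160*√5 ≈ 1262.2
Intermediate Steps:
R(L) = L + L² (R(L) = L² + L = L + L²)
X = -40 (X = -4 - (-12)*(1 - 4) = -4 - (-12)*(-3) = -4 - 3*12 = -4 - 36 = -40)
(E(Y(2, 3)) + X)² = (√(-5*(1 - 5)) - 40)² = (√(-5*(-4)) - 40)² = (√20 - 40)² = (2*√5 - 40)² = (-40 + 2*√5)²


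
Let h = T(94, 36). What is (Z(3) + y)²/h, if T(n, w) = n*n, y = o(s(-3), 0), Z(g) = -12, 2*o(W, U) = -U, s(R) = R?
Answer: 36/2209 ≈ 0.016297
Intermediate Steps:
o(W, U) = -U/2 (o(W, U) = (-U)/2 = -U/2)
y = 0 (y = -½*0 = 0)
T(n, w) = n²
h = 8836 (h = 94² = 8836)
(Z(3) + y)²/h = (-12 + 0)²/8836 = (-12)²*(1/8836) = 144*(1/8836) = 36/2209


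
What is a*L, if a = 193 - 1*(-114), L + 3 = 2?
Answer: -307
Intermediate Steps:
L = -1 (L = -3 + 2 = -1)
a = 307 (a = 193 + 114 = 307)
a*L = 307*(-1) = -307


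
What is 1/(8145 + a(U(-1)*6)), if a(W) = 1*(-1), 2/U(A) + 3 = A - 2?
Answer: 1/8144 ≈ 0.00012279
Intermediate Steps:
U(A) = 2/(-5 + A) (U(A) = 2/(-3 + (A - 2)) = 2/(-3 + (-2 + A)) = 2/(-5 + A))
a(W) = -1
1/(8145 + a(U(-1)*6)) = 1/(8145 - 1) = 1/8144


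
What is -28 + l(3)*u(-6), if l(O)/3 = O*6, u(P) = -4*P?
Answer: 1268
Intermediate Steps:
l(O) = 18*O (l(O) = 3*(O*6) = 3*(6*O) = 18*O)
-28 + l(3)*u(-6) = -28 + (18*3)*(-4*(-6)) = -28 + 54*24 = -28 + 1296 = 1268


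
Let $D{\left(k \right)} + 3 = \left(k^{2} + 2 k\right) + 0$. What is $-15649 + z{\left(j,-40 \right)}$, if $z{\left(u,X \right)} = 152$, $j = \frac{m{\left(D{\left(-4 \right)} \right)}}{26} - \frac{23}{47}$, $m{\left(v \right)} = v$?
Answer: $-15497$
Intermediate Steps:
$D{\left(k \right)} = -3 + k^{2} + 2 k$ ($D{\left(k \right)} = -3 + \left(\left(k^{2} + 2 k\right) + 0\right) = -3 + \left(k^{2} + 2 k\right) = -3 + k^{2} + 2 k$)
$j = - \frac{363}{1222}$ ($j = \frac{-3 + \left(-4\right)^{2} + 2 \left(-4\right)}{26} - \frac{23}{47} = \left(-3 + 16 - 8\right) \frac{1}{26} - \frac{23}{47} = 5 \cdot \frac{1}{26} - \frac{23}{47} = \frac{5}{26} - \frac{23}{47} = - \frac{363}{1222} \approx -0.29705$)
$-15649 + z{\left(j,-40 \right)} = -15649 + 152 = -15497$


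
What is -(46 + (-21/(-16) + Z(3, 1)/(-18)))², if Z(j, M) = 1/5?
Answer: -1159879249/518400 ≈ -2237.4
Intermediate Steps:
Z(j, M) = ⅕
-(46 + (-21/(-16) + Z(3, 1)/(-18)))² = -(46 + (-21/(-16) + (⅕)/(-18)))² = -(46 + (-21*(-1/16) + (⅕)*(-1/18)))² = -(46 + (21/16 - 1/90))² = -(46 + 937/720)² = -(34057/720)² = -1*1159879249/518400 = -1159879249/518400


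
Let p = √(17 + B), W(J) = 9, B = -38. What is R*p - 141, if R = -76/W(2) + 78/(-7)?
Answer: -141 - 1234*I*√21/63 ≈ -141.0 - 89.76*I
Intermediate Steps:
R = -1234/63 (R = -76/9 + 78/(-7) = -76*⅑ + 78*(-⅐) = -76/9 - 78/7 = -1234/63 ≈ -19.587)
p = I*√21 (p = √(17 - 38) = √(-21) = I*√21 ≈ 4.5826*I)
R*p - 141 = -1234*I*√21/63 - 141 = -141 - 1234*I*√21/63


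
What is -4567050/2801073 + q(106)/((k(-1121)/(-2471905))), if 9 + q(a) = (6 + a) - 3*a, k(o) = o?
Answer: -29189454623275/61568683 ≈ -4.7410e+5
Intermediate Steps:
q(a) = -3 - 2*a (q(a) = -9 + ((6 + a) - 3*a) = -9 + (6 - 2*a) = -3 - 2*a)
-4567050/2801073 + q(106)/((k(-1121)/(-2471905))) = -4567050/2801073 + (-3 - 2*106)/((-1121/(-2471905))) = -4567050*1/2801073 + (-3 - 212)/((-1121*(-1/2471905))) = -89550/54923 - 215/1121/2471905 = -89550/54923 - 215*2471905/1121 = -89550/54923 - 531459575/1121 = -29189454623275/61568683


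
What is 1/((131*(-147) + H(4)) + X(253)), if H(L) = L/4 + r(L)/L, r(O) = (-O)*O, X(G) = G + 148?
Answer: -1/18859 ≈ -5.3025e-5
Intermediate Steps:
X(G) = 148 + G
r(O) = -O²
H(L) = -3*L/4 (H(L) = L/4 + (-L²)/L = L*(¼) - L = L/4 - L = -3*L/4)
1/((131*(-147) + H(4)) + X(253)) = 1/((131*(-147) - ¾*4) + (148 + 253)) = 1/((-19257 - 3) + 401) = 1/(-19260 + 401) = 1/(-18859) = -1/18859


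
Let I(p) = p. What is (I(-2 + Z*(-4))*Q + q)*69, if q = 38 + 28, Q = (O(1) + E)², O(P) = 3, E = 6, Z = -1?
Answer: 15732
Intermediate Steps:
Q = 81 (Q = (3 + 6)² = 9² = 81)
q = 66
(I(-2 + Z*(-4))*Q + q)*69 = ((-2 - 1*(-4))*81 + 66)*69 = ((-2 + 4)*81 + 66)*69 = (2*81 + 66)*69 = (162 + 66)*69 = 228*69 = 15732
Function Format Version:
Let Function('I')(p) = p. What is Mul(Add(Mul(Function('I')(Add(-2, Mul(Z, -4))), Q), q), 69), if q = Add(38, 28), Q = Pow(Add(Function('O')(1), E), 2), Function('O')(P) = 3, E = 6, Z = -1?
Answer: 15732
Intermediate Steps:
Q = 81 (Q = Pow(Add(3, 6), 2) = Pow(9, 2) = 81)
q = 66
Mul(Add(Mul(Function('I')(Add(-2, Mul(Z, -4))), Q), q), 69) = Mul(Add(Mul(Add(-2, Mul(-1, -4)), 81), 66), 69) = Mul(Add(Mul(Add(-2, 4), 81), 66), 69) = Mul(Add(Mul(2, 81), 66), 69) = Mul(Add(162, 66), 69) = Mul(228, 69) = 15732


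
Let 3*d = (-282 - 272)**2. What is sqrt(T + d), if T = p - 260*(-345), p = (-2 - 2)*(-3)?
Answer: 2*sqrt(432039)/3 ≈ 438.20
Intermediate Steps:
p = 12 (p = -4*(-3) = 12)
d = 306916/3 (d = (-282 - 272)**2/3 = (1/3)*(-554)**2 = (1/3)*306916 = 306916/3 ≈ 1.0231e+5)
T = 89712 (T = 12 - 260*(-345) = 12 + 89700 = 89712)
sqrt(T + d) = sqrt(89712 + 306916/3) = sqrt(576052/3) = 2*sqrt(432039)/3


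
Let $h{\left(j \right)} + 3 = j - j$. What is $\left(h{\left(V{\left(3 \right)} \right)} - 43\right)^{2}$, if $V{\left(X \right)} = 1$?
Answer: $2116$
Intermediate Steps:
$h{\left(j \right)} = -3$ ($h{\left(j \right)} = -3 + \left(j - j\right) = -3 + 0 = -3$)
$\left(h{\left(V{\left(3 \right)} \right)} - 43\right)^{2} = \left(-3 - 43\right)^{2} = \left(-46\right)^{2} = 2116$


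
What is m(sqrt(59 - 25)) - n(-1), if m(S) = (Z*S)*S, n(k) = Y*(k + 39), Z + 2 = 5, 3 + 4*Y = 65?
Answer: -487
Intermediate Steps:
Y = 31/2 (Y = -3/4 + (1/4)*65 = -3/4 + 65/4 = 31/2 ≈ 15.500)
Z = 3 (Z = -2 + 5 = 3)
n(k) = 1209/2 + 31*k/2 (n(k) = 31*(k + 39)/2 = 31*(39 + k)/2 = 1209/2 + 31*k/2)
m(S) = 3*S**2 (m(S) = (3*S)*S = 3*S**2)
m(sqrt(59 - 25)) - n(-1) = 3*(sqrt(59 - 25))**2 - (1209/2 + (31/2)*(-1)) = 3*(sqrt(34))**2 - (1209/2 - 31/2) = 3*34 - 1*589 = 102 - 589 = -487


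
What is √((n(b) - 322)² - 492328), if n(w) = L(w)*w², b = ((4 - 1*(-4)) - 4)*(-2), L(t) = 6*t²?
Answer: 18*√1814087 ≈ 24244.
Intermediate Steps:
b = -8 (b = ((4 + 4) - 4)*(-2) = (8 - 4)*(-2) = 4*(-2) = -8)
n(w) = 6*w⁴ (n(w) = (6*w²)*w² = 6*w⁴)
√((n(b) - 322)² - 492328) = √((6*(-8)⁴ - 322)² - 492328) = √((6*4096 - 322)² - 492328) = √((24576 - 322)² - 492328) = √(24254² - 492328) = √(588256516 - 492328) = √587764188 = 18*√1814087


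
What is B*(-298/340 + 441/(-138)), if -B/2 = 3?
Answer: 47766/1955 ≈ 24.433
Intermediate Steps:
B = -6 (B = -2*3 = -6)
B*(-298/340 + 441/(-138)) = -6*(-298/340 + 441/(-138)) = -6*(-298*1/340 + 441*(-1/138)) = -6*(-149/170 - 147/46) = -6*(-7961/1955) = 47766/1955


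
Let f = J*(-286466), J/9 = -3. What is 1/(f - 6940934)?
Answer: 1/793648 ≈ 1.2600e-6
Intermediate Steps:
J = -27 (J = 9*(-3) = -27)
f = 7734582 (f = -27*(-286466) = 7734582)
1/(f - 6940934) = 1/(7734582 - 6940934) = 1/793648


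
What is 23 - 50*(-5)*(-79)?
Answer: -19727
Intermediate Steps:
23 - 50*(-5)*(-79) = 23 - 10*(-25)*(-79) = 23 + 250*(-79) = 23 - 19750 = -19727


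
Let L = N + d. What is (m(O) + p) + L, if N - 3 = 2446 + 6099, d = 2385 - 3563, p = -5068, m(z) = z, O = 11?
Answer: 2313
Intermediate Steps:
d = -1178
N = 8548 (N = 3 + (2446 + 6099) = 3 + 8545 = 8548)
L = 7370 (L = 8548 - 1178 = 7370)
(m(O) + p) + L = (11 - 5068) + 7370 = -5057 + 7370 = 2313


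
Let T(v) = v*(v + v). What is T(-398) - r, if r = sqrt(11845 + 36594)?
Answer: 316808 - sqrt(48439) ≈ 3.1659e+5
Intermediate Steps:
T(v) = 2*v**2 (T(v) = v*(2*v) = 2*v**2)
r = sqrt(48439) ≈ 220.09
T(-398) - r = 2*(-398)**2 - sqrt(48439) = 2*158404 - sqrt(48439) = 316808 - sqrt(48439)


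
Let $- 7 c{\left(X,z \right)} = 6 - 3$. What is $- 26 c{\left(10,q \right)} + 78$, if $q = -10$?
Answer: $\frac{624}{7} \approx 89.143$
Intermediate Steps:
$c{\left(X,z \right)} = - \frac{3}{7}$ ($c{\left(X,z \right)} = - \frac{6 - 3}{7} = \left(- \frac{1}{7}\right) 3 = - \frac{3}{7}$)
$- 26 c{\left(10,q \right)} + 78 = \left(-26\right) \left(- \frac{3}{7}\right) + 78 = \frac{78}{7} + 78 = \frac{624}{7}$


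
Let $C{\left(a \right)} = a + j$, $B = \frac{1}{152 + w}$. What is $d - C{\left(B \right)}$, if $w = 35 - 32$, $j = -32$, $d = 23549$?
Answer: $\frac{3655054}{155} \approx 23581.0$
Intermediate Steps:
$w = 3$
$B = \frac{1}{155}$ ($B = \frac{1}{152 + 3} = \frac{1}{155} \approx 0.0064516$)
$C{\left(a \right)} = -32 + a$ ($C{\left(a \right)} = a - 32 = -32 + a$)
$d - C{\left(B \right)} = 23549 - \left(-32 + \frac{1}{155}\right) = 23549 - - \frac{4959}{155} = 23549 + \frac{4959}{155} = \frac{3655054}{155}$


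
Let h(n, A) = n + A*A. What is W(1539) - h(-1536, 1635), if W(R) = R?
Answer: -2670150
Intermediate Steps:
h(n, A) = n + A²
W(1539) - h(-1536, 1635) = 1539 - (-1536 + 1635²) = 1539 - (-1536 + 2673225) = 1539 - 1*2671689 = 1539 - 2671689 = -2670150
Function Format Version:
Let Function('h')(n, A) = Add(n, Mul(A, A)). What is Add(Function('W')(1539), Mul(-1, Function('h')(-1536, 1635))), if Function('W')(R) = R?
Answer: -2670150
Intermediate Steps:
Function('h')(n, A) = Add(n, Pow(A, 2))
Add(Function('W')(1539), Mul(-1, Function('h')(-1536, 1635))) = Add(1539, Mul(-1, Add(-1536, Pow(1635, 2)))) = Add(1539, Mul(-1, Add(-1536, 2673225))) = Add(1539, Mul(-1, 2671689)) = Add(1539, -2671689) = -2670150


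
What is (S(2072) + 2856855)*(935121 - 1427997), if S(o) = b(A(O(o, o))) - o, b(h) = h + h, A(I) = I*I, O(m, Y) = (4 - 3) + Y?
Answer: -5643154682316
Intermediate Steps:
O(m, Y) = 1 + Y
A(I) = I²
b(h) = 2*h
S(o) = -o + 2*(1 + o)² (S(o) = 2*(1 + o)² - o = -o + 2*(1 + o)²)
(S(2072) + 2856855)*(935121 - 1427997) = ((-1*2072 + 2*(1 + 2072)²) + 2856855)*(935121 - 1427997) = ((-2072 + 2*2073²) + 2856855)*(-492876) = ((-2072 + 2*4297329) + 2856855)*(-492876) = ((-2072 + 8594658) + 2856855)*(-492876) = (8592586 + 2856855)*(-492876) = 11449441*(-492876) = -5643154682316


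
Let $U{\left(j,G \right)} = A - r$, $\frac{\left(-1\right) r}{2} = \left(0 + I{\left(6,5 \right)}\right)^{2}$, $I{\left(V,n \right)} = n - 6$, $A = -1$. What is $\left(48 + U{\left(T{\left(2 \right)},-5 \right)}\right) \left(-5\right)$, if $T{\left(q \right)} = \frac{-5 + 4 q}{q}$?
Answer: $-245$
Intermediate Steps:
$I{\left(V,n \right)} = -6 + n$ ($I{\left(V,n \right)} = n - 6 = -6 + n$)
$r = -2$ ($r = - 2 \left(0 + \left(-6 + 5\right)\right)^{2} = - 2 \left(0 - 1\right)^{2} = - 2 \left(-1\right)^{2} = \left(-2\right) 1 = -2$)
$T{\left(q \right)} = \frac{-5 + 4 q}{q}$
$U{\left(j,G \right)} = 1$ ($U{\left(j,G \right)} = -1 - -2 = -1 + 2 = 1$)
$\left(48 + U{\left(T{\left(2 \right)},-5 \right)}\right) \left(-5\right) = \left(48 + 1\right) \left(-5\right) = 49 \left(-5\right) = -245$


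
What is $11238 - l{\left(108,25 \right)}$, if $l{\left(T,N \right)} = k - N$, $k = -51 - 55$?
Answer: $11369$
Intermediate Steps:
$k = -106$
$l{\left(T,N \right)} = -106 - N$
$11238 - l{\left(108,25 \right)} = 11238 - \left(-106 - 25\right) = 11238 - -131 = 11238 + 131 = 11369$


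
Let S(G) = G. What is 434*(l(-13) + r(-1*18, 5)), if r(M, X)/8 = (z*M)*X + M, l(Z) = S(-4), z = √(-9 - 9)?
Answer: -64232 - 937440*I*√2 ≈ -64232.0 - 1.3257e+6*I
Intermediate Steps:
z = 3*I*√2 (z = √(-18) = 3*I*√2 ≈ 4.2426*I)
l(Z) = -4
r(M, X) = 8*M + 24*I*M*X*√2 (r(M, X) = 8*(((3*I*√2)*M)*X + M) = 8*((3*I*M*√2)*X + M) = 8*(3*I*M*X*√2 + M) = 8*(M + 3*I*M*X*√2) = 8*M + 24*I*M*X*√2)
434*(l(-13) + r(-1*18, 5)) = 434*(-4 + 8*(-1*18)*(1 + 3*I*5*√2)) = 434*(-4 + 8*(-18)*(1 + 15*I*√2)) = 434*(-4 + (-144 - 2160*I*√2)) = 434*(-148 - 2160*I*√2) = -64232 - 937440*I*√2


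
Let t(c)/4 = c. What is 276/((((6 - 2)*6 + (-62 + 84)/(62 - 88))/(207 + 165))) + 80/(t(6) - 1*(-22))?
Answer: 30710968/6923 ≈ 4436.1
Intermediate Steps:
t(c) = 4*c
276/((((6 - 2)*6 + (-62 + 84)/(62 - 88))/(207 + 165))) + 80/(t(6) - 1*(-22)) = 276/((((6 - 2)*6 + (-62 + 84)/(62 - 88))/(207 + 165))) + 80/(4*6 - 1*(-22)) = 276/(((4*6 + 22/(-26))/372)) + 80/(24 + 22) = 276/(((24 + 22*(-1/26))*(1/372))) + 80/46 = 276/(((24 - 11/13)*(1/372))) + 80*(1/46) = 276/(((301/13)*(1/372))) + 40/23 = 276/(301/4836) + 40/23 = 276*(4836/301) + 40/23 = 1334736/301 + 40/23 = 30710968/6923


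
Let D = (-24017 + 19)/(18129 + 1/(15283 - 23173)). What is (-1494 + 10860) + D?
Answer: 1339502774874/143037809 ≈ 9364.7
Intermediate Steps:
D = -189344220/143037809 (D = -23998/(18129 + 1/(-7890)) = -23998/(18129 - 1/7890) = -23998/143037809/7890 = -23998*7890/143037809 = -189344220/143037809 ≈ -1.3237)
(-1494 + 10860) + D = (-1494 + 10860) - 189344220/143037809 = 9366 - 189344220/143037809 = 1339502774874/143037809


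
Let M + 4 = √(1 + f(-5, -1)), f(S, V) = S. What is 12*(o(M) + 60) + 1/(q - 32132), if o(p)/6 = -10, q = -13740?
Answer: -1/45872 ≈ -2.1800e-5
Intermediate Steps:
M = -4 + 2*I (M = -4 + √(1 - 5) = -4 + √(-4) = -4 + 2*I ≈ -4.0 + 2.0*I)
o(p) = -60 (o(p) = 6*(-10) = -60)
12*(o(M) + 60) + 1/(q - 32132) = 12*(-60 + 60) + 1/(-13740 - 32132) = 12*0 + 1/(-45872) = 0 - 1/45872 = -1/45872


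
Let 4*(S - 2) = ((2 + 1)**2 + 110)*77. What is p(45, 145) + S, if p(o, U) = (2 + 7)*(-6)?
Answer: 8955/4 ≈ 2238.8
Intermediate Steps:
p(o, U) = -54 (p(o, U) = 9*(-6) = -54)
S = 9171/4 (S = 2 + (((2 + 1)**2 + 110)*77)/4 = 2 + ((3**2 + 110)*77)/4 = 2 + ((9 + 110)*77)/4 = 2 + (119*77)/4 = 2 + (1/4)*9163 = 2 + 9163/4 = 9171/4 ≈ 2292.8)
p(45, 145) + S = -54 + 9171/4 = 8955/4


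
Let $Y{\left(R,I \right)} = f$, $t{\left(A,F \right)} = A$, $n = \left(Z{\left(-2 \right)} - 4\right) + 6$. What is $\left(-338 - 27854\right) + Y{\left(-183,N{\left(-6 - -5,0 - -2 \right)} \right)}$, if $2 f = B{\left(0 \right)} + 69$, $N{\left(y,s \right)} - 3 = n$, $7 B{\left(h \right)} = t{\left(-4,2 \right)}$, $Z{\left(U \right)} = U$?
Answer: $- \frac{394209}{14} \approx -28158.0$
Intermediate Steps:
$n = 0$ ($n = \left(-2 - 4\right) + 6 = -6 + 6 = 0$)
$B{\left(h \right)} = - \frac{4}{7}$ ($B{\left(h \right)} = \frac{1}{7} \left(-4\right) = - \frac{4}{7}$)
$N{\left(y,s \right)} = 3$ ($N{\left(y,s \right)} = 3 + 0 = 3$)
$f = \frac{479}{14}$ ($f = \frac{- \frac{4}{7} + 69}{2} = \frac{1}{2} \cdot \frac{479}{7} = \frac{479}{14} \approx 34.214$)
$Y{\left(R,I \right)} = \frac{479}{14}$
$\left(-338 - 27854\right) + Y{\left(-183,N{\left(-6 - -5,0 - -2 \right)} \right)} = \left(-338 - 27854\right) + \frac{479}{14} = -28192 + \frac{479}{14} = - \frac{394209}{14}$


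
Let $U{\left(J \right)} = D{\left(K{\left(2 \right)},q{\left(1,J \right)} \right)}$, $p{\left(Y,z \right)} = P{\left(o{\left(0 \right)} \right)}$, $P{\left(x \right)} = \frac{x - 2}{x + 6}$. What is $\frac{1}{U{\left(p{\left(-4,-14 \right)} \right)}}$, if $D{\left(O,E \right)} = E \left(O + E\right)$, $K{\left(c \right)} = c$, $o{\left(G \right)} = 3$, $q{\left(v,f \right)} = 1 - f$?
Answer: $\frac{81}{208} \approx 0.38942$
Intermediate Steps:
$P{\left(x \right)} = \frac{-2 + x}{6 + x}$
$p{\left(Y,z \right)} = \frac{1}{9}$ ($p{\left(Y,z \right)} = \frac{-2 + 3}{6 + 3} = \frac{1}{9} \cdot 1 = \frac{1}{9}$)
$D{\left(O,E \right)} = E \left(E + O\right)$
$U{\left(J \right)} = \left(1 - J\right) \left(3 - J\right)$ ($U{\left(J \right)} = \left(1 - J\right) \left(\left(1 - J\right) + 2\right) = \left(1 - J\right) \left(3 - J\right)$)
$\frac{1}{U{\left(p{\left(-4,-14 \right)} \right)}} = \frac{1}{\left(-1 + \frac{1}{9}\right) \left(-3 + \frac{1}{9}\right)} = \frac{1}{\left(- \frac{8}{9}\right) \left(- \frac{26}{9}\right)} = \frac{1}{\frac{208}{81}} = \frac{81}{208}$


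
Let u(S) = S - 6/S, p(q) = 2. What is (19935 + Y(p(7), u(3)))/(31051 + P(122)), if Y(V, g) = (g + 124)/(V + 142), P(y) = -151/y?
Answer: 175116665/272741112 ≈ 0.64206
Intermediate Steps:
Y(V, g) = (124 + g)/(142 + V)
(19935 + Y(p(7), u(3)))/(31051 + P(122)) = (19935 + (124 + (3 - 6/3))/(142 + 2))/(31051 - 151/122) = (19935 + (124 + (3 - 6*⅓))/144)/(31051 - 151*1/122) = (19935 + (124 + (3 - 2))/144)/(31051 - 151/122) = (19935 + (124 + 1)/144)/(3788071/122) = (19935 + (1/144)*125)*(122/3788071) = (19935 + 125/144)*(122/3788071) = (2870765/144)*(122/3788071) = 175116665/272741112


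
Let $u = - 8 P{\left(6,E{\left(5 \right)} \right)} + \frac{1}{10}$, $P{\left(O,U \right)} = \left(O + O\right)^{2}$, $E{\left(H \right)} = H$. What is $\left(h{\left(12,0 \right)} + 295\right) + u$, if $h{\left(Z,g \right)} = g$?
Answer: $- \frac{8569}{10} \approx -856.9$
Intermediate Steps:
$P{\left(O,U \right)} = 4 O^{2}$ ($P{\left(O,U \right)} = \left(2 O\right)^{2} = 4 O^{2}$)
$u = - \frac{11519}{10}$ ($u = - 8 \cdot 4 \cdot 6^{2} + \frac{1}{10} = - 8 \cdot 4 \cdot 36 + \frac{1}{10} = \left(-8\right) 144 + \frac{1}{10} = -1152 + \frac{1}{10} = - \frac{11519}{10} \approx -1151.9$)
$\left(h{\left(12,0 \right)} + 295\right) + u = \left(0 + 295\right) - \frac{11519}{10} = 295 - \frac{11519}{10} = - \frac{8569}{10}$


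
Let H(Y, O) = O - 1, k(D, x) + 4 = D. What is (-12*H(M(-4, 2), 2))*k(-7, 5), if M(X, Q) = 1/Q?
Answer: 132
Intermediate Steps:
k(D, x) = -4 + D
H(Y, O) = -1 + O
(-12*H(M(-4, 2), 2))*k(-7, 5) = (-12*(-1 + 2))*(-4 - 7) = -12*1*(-11) = -12*(-11) = 132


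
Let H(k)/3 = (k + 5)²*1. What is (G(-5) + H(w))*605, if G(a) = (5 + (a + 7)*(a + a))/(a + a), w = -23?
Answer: 1177935/2 ≈ 5.8897e+5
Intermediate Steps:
G(a) = (5 + 2*a*(7 + a))/(2*a) (G(a) = (5 + (7 + a)*(2*a))/((2*a)) = (5 + 2*a*(7 + a))*(1/(2*a)) = (5 + 2*a*(7 + a))/(2*a))
H(k) = 3*(5 + k)² (H(k) = 3*((k + 5)²*1) = 3*((5 + k)²*1) = 3*(5 + k)²)
(G(-5) + H(w))*605 = ((7 - 5 + (5/2)/(-5)) + 3*(5 - 23)²)*605 = ((7 - 5 + (5/2)*(-⅕)) + 3*(-18)²)*605 = ((7 - 5 - ½) + 3*324)*605 = (3/2 + 972)*605 = (1947/2)*605 = 1177935/2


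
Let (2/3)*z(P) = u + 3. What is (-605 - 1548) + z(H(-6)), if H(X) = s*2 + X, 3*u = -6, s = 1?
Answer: -4303/2 ≈ -2151.5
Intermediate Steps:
u = -2 (u = (⅓)*(-6) = -2)
H(X) = 2 + X (H(X) = 1*2 + X = 2 + X)
z(P) = 3/2 (z(P) = 3*(-2 + 3)/2 = (3/2)*1 = 3/2)
(-605 - 1548) + z(H(-6)) = (-605 - 1548) + 3/2 = -2153 + 3/2 = -4303/2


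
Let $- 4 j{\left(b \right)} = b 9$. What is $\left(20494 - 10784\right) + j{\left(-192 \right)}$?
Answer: $10142$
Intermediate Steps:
$j{\left(b \right)} = - \frac{9 b}{4}$ ($j{\left(b \right)} = - \frac{b 9}{4} = - \frac{9 b}{4}$)
$\left(20494 - 10784\right) + j{\left(-192 \right)} = \left(20494 - 10784\right) - -432 = 9710 + 432 = 10142$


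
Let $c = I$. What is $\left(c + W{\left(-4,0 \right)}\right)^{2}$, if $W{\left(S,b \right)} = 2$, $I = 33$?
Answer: $1225$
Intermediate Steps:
$c = 33$
$\left(c + W{\left(-4,0 \right)}\right)^{2} = \left(33 + 2\right)^{2} = 35^{2} = 1225$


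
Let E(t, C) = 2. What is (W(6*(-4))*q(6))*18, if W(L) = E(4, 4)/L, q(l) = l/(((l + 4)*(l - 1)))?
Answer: -9/50 ≈ -0.18000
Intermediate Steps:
q(l) = l/((-1 + l)*(4 + l)) (q(l) = l/(((4 + l)*(-1 + l))) = l/(((-1 + l)*(4 + l))) = l*(1/((-1 + l)*(4 + l))) = l/((-1 + l)*(4 + l)))
W(L) = 2/L
(W(6*(-4))*q(6))*18 = ((2/((6*(-4))))*(6/(-4 + 6² + 3*6)))*18 = ((2/(-24))*(6/(-4 + 36 + 18)))*18 = ((2*(-1/24))*(6/50))*18 = -1/(2*50)*18 = -1/12*3/25*18 = -1/100*18 = -9/50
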